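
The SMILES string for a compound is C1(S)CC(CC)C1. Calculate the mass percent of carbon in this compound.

62.01%

Atom tally by fragment:
  cyclobutane ring core → C:4 H:8
  (− 2 ring H displaced by substituents)
  + SH → S:1 H:1
  + C2H5 → C:2 H:5
Element totals:
  C: 6
  H: 12
  S: 1
Molecular formula: C6H12S.
Molar mass = 116.222 g/mol.
Mass from C: 6 × 12.011 = 72.066 g/mol.
%C = 72.066 / 116.222 × 100 = 62.01%.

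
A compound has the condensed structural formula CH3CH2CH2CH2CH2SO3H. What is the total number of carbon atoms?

5

Atom tally by fragment:
  CH3 → C:1 H:3
  CH2 → C:1 H:2
  CH2 → C:1 H:2
  CH2 → C:1 H:2
  CH2SO3H → C:1 H:3 S:1 O:3
Element totals:
  C: 5
  H: 12
  O: 3
  S: 1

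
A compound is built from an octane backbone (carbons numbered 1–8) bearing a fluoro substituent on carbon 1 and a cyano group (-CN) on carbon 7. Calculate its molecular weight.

Atom tally by fragment:
  FCH2 → C:1 H:2 F:1
  CH2 → C:1 H:2
  CH2 → C:1 H:2
  CH2 → C:1 H:2
  CH2 → C:1 H:2
  CH2 → C:1 H:2
  CH(CN) → C:2 H:1 N:1
  CH3 → C:1 H:3
Element totals:
  C: 9
  H: 16
  F: 1
  N: 1
Molecular formula: C9H16FN.
  M = 9(12.011) + 16(1.008) + 18.998 + 14.007
    = 108.099 + 16.128 + 18.998 + 14.007 = 157.232

157.23 g/mol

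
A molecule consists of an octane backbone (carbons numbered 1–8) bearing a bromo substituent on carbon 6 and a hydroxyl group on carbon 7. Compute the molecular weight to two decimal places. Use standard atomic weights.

209.13 g/mol

Atom tally by fragment:
  CH3 → C:1 H:3
  CH2 → C:1 H:2
  CH2 → C:1 H:2
  CH2 → C:1 H:2
  CH2 → C:1 H:2
  CH(Br) → C:1 H:1 Br:1
  CH(OH) → C:1 H:2 O:1
  CH3 → C:1 H:3
Element totals:
  C: 8
  H: 17
  Br: 1
  O: 1
Molecular formula: C8H17BrO.
  M = 8(12.011) + 17(1.008) + 79.904 + 15.999
    = 96.088 + 17.136 + 79.904 + 15.999 = 209.127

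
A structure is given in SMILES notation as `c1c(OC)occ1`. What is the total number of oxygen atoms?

Atom tally by fragment:
  furan ring core → C:4 H:4 O:1
  (− 1 ring H displaced by substituents)
  + OCH3 → C:1 H:3 O:1
Element totals:
  C: 5
  H: 6
  O: 2

2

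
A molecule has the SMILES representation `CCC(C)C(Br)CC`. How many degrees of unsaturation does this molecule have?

Atom tally by fragment:
  CH3 → C:1 H:3
  CH2 → C:1 H:2
  CH(CH3) → C:2 H:4
  CH(Br) → C:1 H:1 Br:1
  CH2 → C:1 H:2
  CH3 → C:1 H:3
Element totals:
  C: 7
  H: 15
  Br: 1
Molecular formula: C7H15Br.
DoU = (2C + 2 + N − H − X) / 2 = (2·7 + 2 + 0 − 15 − 1) / 2 = 0.

0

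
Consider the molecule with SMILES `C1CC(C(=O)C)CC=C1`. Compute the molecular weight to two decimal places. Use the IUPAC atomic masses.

Atom tally by fragment:
  cyclohexene ring core → C:6 H:10
  (− 1 ring H displaced by substituents)
  + COCH3 → C:2 H:3 O:1
Element totals:
  C: 8
  H: 12
  O: 1
Molecular formula: C8H12O.
  M = 8(12.011) + 12(1.008) + 15.999
    = 96.088 + 12.096 + 15.999 = 124.183

124.18 g/mol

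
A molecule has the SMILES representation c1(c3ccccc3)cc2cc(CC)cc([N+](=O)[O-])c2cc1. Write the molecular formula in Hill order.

Atom tally by fragment:
  naphthalene ring system core → C:10 H:8
  (− 3 ring H displaced by substituents)
  + C6H5 → C:6 H:5
  + C2H5 → C:2 H:5
  + NO2 → N:1 O:2
Element totals:
  C: 18
  H: 15
  N: 1
  O: 2

C18H15NO2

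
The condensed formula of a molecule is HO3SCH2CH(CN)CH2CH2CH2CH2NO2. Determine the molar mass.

236.24 g/mol

Element totals:
  C: 7
  H: 12
  N: 2
  O: 5
  S: 1
Molecular formula: C7H12N2O5S.
  M = 7(12.011) + 12(1.008) + 2(14.007) + 5(15.999) + 32.06
    = 84.077 + 12.096 + 28.014 + 79.995 + 32.060 = 236.242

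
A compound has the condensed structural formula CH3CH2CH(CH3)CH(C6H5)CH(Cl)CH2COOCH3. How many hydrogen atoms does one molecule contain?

Atom tally by fragment:
  CH3 → C:1 H:3
  CH2 → C:1 H:2
  CH(CH3) → C:2 H:4
  CH(C6H5) → C:7 H:6
  CH(Cl) → C:1 H:1 Cl:1
  CH2COOCH3 → C:3 H:5 O:2
Element totals:
  C: 15
  H: 21
  Cl: 1
  O: 2

21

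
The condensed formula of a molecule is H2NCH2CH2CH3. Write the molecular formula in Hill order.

Element totals:
  C: 3
  H: 9
  N: 1

C3H9N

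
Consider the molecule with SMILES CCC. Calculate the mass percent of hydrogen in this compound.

Atom tally by fragment:
  CH3 → C:1 H:3
  CH2 → C:1 H:2
  CH3 → C:1 H:3
Element totals:
  C: 3
  H: 8
Molecular formula: C3H8.
Molar mass = 44.097 g/mol.
Mass from H: 8 × 1.008 = 8.064 g/mol.
%H = 8.064 / 44.097 × 100 = 18.29%.

18.29%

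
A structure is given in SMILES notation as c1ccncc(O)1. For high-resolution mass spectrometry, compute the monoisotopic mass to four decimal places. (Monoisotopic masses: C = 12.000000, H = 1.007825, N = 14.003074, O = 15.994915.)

95.0371

Atom tally by fragment:
  pyridine ring core → C:5 H:5 N:1
  (− 1 ring H displaced by substituents)
  + OH → O:1 H:1
Element totals:
  C: 5
  H: 5
  N: 1
  O: 1
Molecular formula: C5H5NO.
  M = 5(12.0) + 5(1.007825) + 14.003074 + 15.994915
    = 60.000000 + 5.039125 + 14.003074 + 15.994915 = 95.037114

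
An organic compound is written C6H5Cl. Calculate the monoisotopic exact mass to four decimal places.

Element totals:
  C: 6
  H: 5
  Cl: 1
Molecular formula: C6H5Cl.
  M = 6(12.0) + 5(1.007825) + 34.968853
    = 72.000000 + 5.039125 + 34.968853 = 112.007978

112.0080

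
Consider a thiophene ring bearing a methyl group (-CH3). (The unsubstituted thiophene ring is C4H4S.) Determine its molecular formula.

C5H6S

Atom tally by fragment:
  thiophene ring core → C:4 H:4 S:1
  (− 1 ring H displaced by substituents)
  + CH3 → C:1 H:3
Element totals:
  C: 5
  H: 6
  S: 1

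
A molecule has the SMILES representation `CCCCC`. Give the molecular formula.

C5H12

Atom tally by fragment:
  CH3 → C:1 H:3
  CH2 → C:1 H:2
  CH2 → C:1 H:2
  CH2 → C:1 H:2
  CH3 → C:1 H:3
Element totals:
  C: 5
  H: 12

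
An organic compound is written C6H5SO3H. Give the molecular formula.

C6H6O3S

Atom tally by fragment:
  benzene ring core → C:6 H:6
  (− 1 ring H displaced by substituents)
  + SO3H → S:1 O:3 H:1
Element totals:
  C: 6
  H: 6
  O: 3
  S: 1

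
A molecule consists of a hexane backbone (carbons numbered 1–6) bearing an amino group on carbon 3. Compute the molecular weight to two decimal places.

101.19 g/mol

Atom tally by fragment:
  CH3 → C:1 H:3
  CH2 → C:1 H:2
  CH(NH2) → C:1 H:3 N:1
  CH2 → C:1 H:2
  CH2 → C:1 H:2
  CH3 → C:1 H:3
Element totals:
  C: 6
  H: 15
  N: 1
Molecular formula: C6H15N.
  M = 6(12.011) + 15(1.008) + 14.007
    = 72.066 + 15.120 + 14.007 = 101.193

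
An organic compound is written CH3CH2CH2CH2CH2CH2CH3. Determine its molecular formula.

Atom tally by fragment:
  CH3 → C:1 H:3
  CH2 → C:1 H:2
  CH2 → C:1 H:2
  CH2 → C:1 H:2
  CH2 → C:1 H:2
  CH2 → C:1 H:2
  CH3 → C:1 H:3
Element totals:
  C: 7
  H: 16

C7H16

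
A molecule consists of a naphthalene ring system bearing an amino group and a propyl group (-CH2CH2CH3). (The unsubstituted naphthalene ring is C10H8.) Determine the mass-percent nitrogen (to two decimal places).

Atom tally by fragment:
  naphthalene ring system core → C:10 H:8
  (− 2 ring H displaced by substituents)
  + NH2 → N:1 H:2
  + CH2CH2CH3 → C:3 H:7
Element totals:
  C: 13
  H: 15
  N: 1
Molecular formula: C13H15N.
Molar mass = 185.270 g/mol.
Mass from N: 1 × 14.007 = 14.007 g/mol.
%N = 14.007 / 185.270 × 100 = 7.56%.

7.56%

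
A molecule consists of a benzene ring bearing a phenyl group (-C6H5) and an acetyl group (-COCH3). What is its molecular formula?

C14H12O

Atom tally by fragment:
  benzene ring core → C:6 H:6
  (− 2 ring H displaced by substituents)
  + C6H5 → C:6 H:5
  + COCH3 → C:2 H:3 O:1
Element totals:
  C: 14
  H: 12
  O: 1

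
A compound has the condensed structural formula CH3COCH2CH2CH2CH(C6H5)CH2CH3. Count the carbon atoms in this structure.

Element totals:
  C: 14
  H: 20
  O: 1

14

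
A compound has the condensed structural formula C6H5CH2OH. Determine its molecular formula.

C7H8O

Atom tally by fragment:
  benzene ring core → C:6 H:6
  (− 1 ring H displaced by substituents)
  + CH2OH → C:1 H:3 O:1
Element totals:
  C: 7
  H: 8
  O: 1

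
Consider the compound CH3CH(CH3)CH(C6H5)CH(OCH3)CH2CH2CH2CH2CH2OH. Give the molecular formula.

Atom tally by fragment:
  CH3 → C:1 H:3
  CH(CH3) → C:2 H:4
  CH(C6H5) → C:7 H:6
  CH(OCH3) → C:2 H:4 O:1
  CH2 → C:1 H:2
  CH2 → C:1 H:2
  CH2 → C:1 H:2
  CH2CH2OH → C:2 H:5 O:1
Element totals:
  C: 17
  H: 28
  O: 2

C17H28O2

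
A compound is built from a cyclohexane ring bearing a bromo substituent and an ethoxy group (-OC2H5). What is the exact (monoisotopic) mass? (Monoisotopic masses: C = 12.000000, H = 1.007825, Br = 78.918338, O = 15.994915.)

Atom tally by fragment:
  cyclohexane ring core → C:6 H:12
  (− 2 ring H displaced by substituents)
  + Br → Br:1
  + OC2H5 → C:2 H:5 O:1
Element totals:
  C: 8
  H: 15
  Br: 1
  O: 1
Molecular formula: C8H15BrO.
  M = 8(12.0) + 15(1.007825) + 78.918338 + 15.994915
    = 96.000000 + 15.117375 + 78.918338 + 15.994915 = 206.030628

206.0306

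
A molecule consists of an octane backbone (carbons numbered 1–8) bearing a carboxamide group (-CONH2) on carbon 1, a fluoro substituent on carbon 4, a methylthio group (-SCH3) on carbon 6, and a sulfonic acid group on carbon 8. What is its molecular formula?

Atom tally by fragment:
  H2NOCCH2 → C:2 H:4 O:1 N:1
  CH2 → C:1 H:2
  CH2 → C:1 H:2
  CH(F) → C:1 H:1 F:1
  CH2 → C:1 H:2
  CH(SCH3) → C:2 H:4 S:1
  CH2 → C:1 H:2
  CH2SO3H → C:1 H:3 S:1 O:3
Element totals:
  C: 10
  H: 20
  F: 1
  N: 1
  O: 4
  S: 2

C10H20FNO4S2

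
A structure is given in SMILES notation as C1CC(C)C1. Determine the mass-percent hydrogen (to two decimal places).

14.37%

Atom tally by fragment:
  cyclobutane ring core → C:4 H:8
  (− 1 ring H displaced by substituents)
  + CH3 → C:1 H:3
Element totals:
  C: 5
  H: 10
Molecular formula: C5H10.
Molar mass = 70.135 g/mol.
Mass from H: 10 × 1.008 = 10.080 g/mol.
%H = 10.080 / 70.135 × 100 = 14.37%.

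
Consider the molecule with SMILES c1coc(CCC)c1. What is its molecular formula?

C7H10O

Atom tally by fragment:
  furan ring core → C:4 H:4 O:1
  (− 1 ring H displaced by substituents)
  + CH2CH2CH3 → C:3 H:7
Element totals:
  C: 7
  H: 10
  O: 1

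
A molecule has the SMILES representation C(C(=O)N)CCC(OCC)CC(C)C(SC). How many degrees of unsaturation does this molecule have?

Atom tally by fragment:
  H2NOCCH2 → C:2 H:4 O:1 N:1
  CH2 → C:1 H:2
  CH2 → C:1 H:2
  CH(OC2H5) → C:3 H:6 O:1
  CH2 → C:1 H:2
  CH(CH3) → C:2 H:4
  CH2SCH3 → C:2 H:5 S:1
Element totals:
  C: 12
  H: 25
  N: 1
  O: 2
  S: 1
Molecular formula: C12H25NO2S.
DoU = (2C + 2 + N − H − X) / 2 = (2·12 + 2 + 1 − 25 − 0) / 2 = 1.

1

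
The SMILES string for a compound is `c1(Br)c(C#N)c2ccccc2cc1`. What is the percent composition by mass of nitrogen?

6.04%

Atom tally by fragment:
  naphthalene ring system core → C:10 H:8
  (− 2 ring H displaced by substituents)
  + Br → Br:1
  + CN → C:1 N:1
Element totals:
  C: 11
  H: 6
  Br: 1
  N: 1
Molecular formula: C11H6BrN.
Molar mass = 232.080 g/mol.
Mass from N: 1 × 14.007 = 14.007 g/mol.
%N = 14.007 / 232.080 × 100 = 6.04%.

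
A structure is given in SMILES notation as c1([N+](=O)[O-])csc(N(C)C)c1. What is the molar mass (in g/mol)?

Atom tally by fragment:
  thiophene ring core → C:4 H:4 S:1
  (− 2 ring H displaced by substituents)
  + NO2 → N:1 O:2
  + N(CH3)2 → N:1 C:2 H:6
Element totals:
  C: 6
  H: 8
  N: 2
  O: 2
  S: 1
Molecular formula: C6H8N2O2S.
  M = 6(12.011) + 8(1.008) + 2(14.007) + 2(15.999) + 32.06
    = 72.066 + 8.064 + 28.014 + 31.998 + 32.060 = 172.202

172.20 g/mol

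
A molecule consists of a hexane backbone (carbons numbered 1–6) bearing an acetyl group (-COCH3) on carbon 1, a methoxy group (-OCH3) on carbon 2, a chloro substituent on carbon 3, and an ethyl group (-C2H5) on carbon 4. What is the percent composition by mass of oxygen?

14.50%

Atom tally by fragment:
  CH3COCH2 → C:3 H:5 O:1
  CH(OCH3) → C:2 H:4 O:1
  CH(Cl) → C:1 H:1 Cl:1
  CH(C2H5) → C:3 H:6
  CH2 → C:1 H:2
  CH3 → C:1 H:3
Element totals:
  C: 11
  H: 21
  Cl: 1
  O: 2
Molecular formula: C11H21ClO2.
Molar mass = 220.737 g/mol.
Mass from O: 2 × 15.999 = 31.998 g/mol.
%O = 31.998 / 220.737 × 100 = 14.50%.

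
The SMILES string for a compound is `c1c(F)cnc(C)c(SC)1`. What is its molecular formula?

Atom tally by fragment:
  pyridine ring core → C:5 H:5 N:1
  (− 3 ring H displaced by substituents)
  + F → F:1
  + CH3 → C:1 H:3
  + SCH3 → C:1 H:3 S:1
Element totals:
  C: 7
  H: 8
  F: 1
  N: 1
  S: 1

C7H8FNS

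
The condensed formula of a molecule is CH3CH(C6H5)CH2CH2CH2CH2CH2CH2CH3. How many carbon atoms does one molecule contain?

Element totals:
  C: 15
  H: 24

15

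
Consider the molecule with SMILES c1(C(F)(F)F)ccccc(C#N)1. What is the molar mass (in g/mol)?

171.12 g/mol

Atom tally by fragment:
  benzene ring core → C:6 H:6
  (− 2 ring H displaced by substituents)
  + CF3 → C:1 F:3
  + CN → C:1 N:1
Element totals:
  C: 8
  H: 4
  F: 3
  N: 1
Molecular formula: C8H4F3N.
  M = 8(12.011) + 4(1.008) + 3(18.998) + 14.007
    = 96.088 + 4.032 + 56.994 + 14.007 = 171.121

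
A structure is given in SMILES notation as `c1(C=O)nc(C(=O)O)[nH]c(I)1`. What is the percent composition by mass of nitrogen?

10.53%

Atom tally by fragment:
  imidazole ring core → C:3 H:4 N:2
  (− 3 ring H displaced by substituents)
  + CHO → C:1 H:1 O:1
  + COOH → C:1 H:1 O:2
  + I → I:1
Element totals:
  C: 5
  H: 3
  I: 1
  N: 2
  O: 3
Molecular formula: C5H3IN2O3.
Molar mass = 265.994 g/mol.
Mass from N: 2 × 14.007 = 28.014 g/mol.
%N = 28.014 / 265.994 × 100 = 10.53%.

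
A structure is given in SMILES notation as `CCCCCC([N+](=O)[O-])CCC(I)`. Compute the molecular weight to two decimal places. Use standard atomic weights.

299.15 g/mol

Atom tally by fragment:
  CH3 → C:1 H:3
  CH2 → C:1 H:2
  CH2 → C:1 H:2
  CH2 → C:1 H:2
  CH2 → C:1 H:2
  CH(NO2) → C:1 H:1 N:1 O:2
  CH2 → C:1 H:2
  CH2 → C:1 H:2
  CH2I → C:1 H:2 I:1
Element totals:
  C: 9
  H: 18
  I: 1
  N: 1
  O: 2
Molecular formula: C9H18INO2.
  M = 9(12.011) + 18(1.008) + 126.904 + 14.007 + 2(15.999)
    = 108.099 + 18.144 + 126.904 + 14.007 + 31.998 = 299.152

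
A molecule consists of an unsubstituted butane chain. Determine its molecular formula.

Atom tally by fragment:
  CH3 → C:1 H:3
  CH2 → C:1 H:2
  CH2 → C:1 H:2
  CH3 → C:1 H:3
Element totals:
  C: 4
  H: 10

C4H10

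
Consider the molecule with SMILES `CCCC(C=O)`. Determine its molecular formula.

Atom tally by fragment:
  CH3 → C:1 H:3
  CH2 → C:1 H:2
  CH2 → C:1 H:2
  CH2CHO → C:2 H:3 O:1
Element totals:
  C: 5
  H: 10
  O: 1

C5H10O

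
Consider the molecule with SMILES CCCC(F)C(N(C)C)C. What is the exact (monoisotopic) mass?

Atom tally by fragment:
  CH3 → C:1 H:3
  CH2 → C:1 H:2
  CH2 → C:1 H:2
  CH(F) → C:1 H:1 F:1
  CH(N(CH3)2) → C:3 H:7 N:1
  CH3 → C:1 H:3
Element totals:
  C: 8
  H: 18
  F: 1
  N: 1
Molecular formula: C8H18FN.
  M = 8(12.0) + 18(1.007825) + 18.998403 + 14.003074
    = 96.000000 + 18.140850 + 18.998403 + 14.003074 = 147.142327

147.1423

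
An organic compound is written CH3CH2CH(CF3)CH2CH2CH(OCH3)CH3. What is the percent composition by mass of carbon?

54.53%

Atom tally by fragment:
  CH3 → C:1 H:3
  CH2 → C:1 H:2
  CH(CF3) → C:2 H:1 F:3
  CH2 → C:1 H:2
  CH2 → C:1 H:2
  CH(OCH3) → C:2 H:4 O:1
  CH3 → C:1 H:3
Element totals:
  C: 9
  H: 17
  F: 3
  O: 1
Molecular formula: C9H17F3O.
Molar mass = 198.228 g/mol.
Mass from C: 9 × 12.011 = 108.099 g/mol.
%C = 108.099 / 198.228 × 100 = 54.53%.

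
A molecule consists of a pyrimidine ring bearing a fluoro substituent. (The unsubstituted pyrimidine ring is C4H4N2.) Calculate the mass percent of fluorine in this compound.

19.37%

Atom tally by fragment:
  pyrimidine ring core → C:4 H:4 N:2
  (− 1 ring H displaced by substituents)
  + F → F:1
Element totals:
  C: 4
  H: 3
  F: 1
  N: 2
Molecular formula: C4H3FN2.
Molar mass = 98.080 g/mol.
Mass from F: 1 × 18.998 = 18.998 g/mol.
%F = 18.998 / 98.080 × 100 = 19.37%.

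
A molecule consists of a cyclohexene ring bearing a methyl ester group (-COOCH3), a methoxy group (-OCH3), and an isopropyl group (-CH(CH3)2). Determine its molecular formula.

C12H20O3

Atom tally by fragment:
  cyclohexene ring core → C:6 H:10
  (− 3 ring H displaced by substituents)
  + COOCH3 → C:2 H:3 O:2
  + OCH3 → C:1 H:3 O:1
  + CH(CH3)2 → C:3 H:7
Element totals:
  C: 12
  H: 20
  O: 3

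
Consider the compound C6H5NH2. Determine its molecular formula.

C6H7N

Atom tally by fragment:
  benzene ring core → C:6 H:6
  (− 1 ring H displaced by substituents)
  + NH2 → N:1 H:2
Element totals:
  C: 6
  H: 7
  N: 1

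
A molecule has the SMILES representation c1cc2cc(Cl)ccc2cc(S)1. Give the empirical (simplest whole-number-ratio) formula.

Atom tally by fragment:
  naphthalene ring system core → C:10 H:8
  (− 2 ring H displaced by substituents)
  + Cl → Cl:1
  + SH → S:1 H:1
Element totals:
  C: 10
  H: 7
  Cl: 1
  S: 1
Molecular formula: C10H7ClS.
gcd of subscripts (10, 1, 7, 1) = 1, so the empirical formula equals the molecular formula.

C10H7ClS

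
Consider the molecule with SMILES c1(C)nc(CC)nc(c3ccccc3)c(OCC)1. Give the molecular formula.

C15H18N2O

Atom tally by fragment:
  pyrimidine ring core → C:4 H:4 N:2
  (− 4 ring H displaced by substituents)
  + CH3 → C:1 H:3
  + C2H5 → C:2 H:5
  + C6H5 → C:6 H:5
  + OC2H5 → C:2 H:5 O:1
Element totals:
  C: 15
  H: 18
  N: 2
  O: 1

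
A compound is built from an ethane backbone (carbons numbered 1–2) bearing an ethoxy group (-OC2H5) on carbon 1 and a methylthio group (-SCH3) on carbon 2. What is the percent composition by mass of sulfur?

26.67%

Atom tally by fragment:
  C2H5OCH2 → C:3 H:7 O:1
  CH2SCH3 → C:2 H:5 S:1
Element totals:
  C: 5
  H: 12
  O: 1
  S: 1
Molecular formula: C5H12OS.
Molar mass = 120.210 g/mol.
Mass from S: 1 × 32.06 = 32.060 g/mol.
%S = 32.060 / 120.210 × 100 = 26.67%.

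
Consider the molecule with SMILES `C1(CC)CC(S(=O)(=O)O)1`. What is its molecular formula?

Atom tally by fragment:
  cyclopropane ring core → C:3 H:6
  (− 2 ring H displaced by substituents)
  + C2H5 → C:2 H:5
  + SO3H → S:1 O:3 H:1
Element totals:
  C: 5
  H: 10
  O: 3
  S: 1

C5H10O3S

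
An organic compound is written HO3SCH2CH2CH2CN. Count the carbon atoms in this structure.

4

Atom tally by fragment:
  HO3SCH2 → C:1 H:3 S:1 O:3
  CH2 → C:1 H:2
  CH2CN → C:2 H:2 N:1
Element totals:
  C: 4
  H: 7
  N: 1
  O: 3
  S: 1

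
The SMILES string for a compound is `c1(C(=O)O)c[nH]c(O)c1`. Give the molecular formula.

C5H5NO3

Atom tally by fragment:
  pyrrole ring core → C:4 H:5 N:1
  (− 2 ring H displaced by substituents)
  + COOH → C:1 H:1 O:2
  + OH → O:1 H:1
Element totals:
  C: 5
  H: 5
  N: 1
  O: 3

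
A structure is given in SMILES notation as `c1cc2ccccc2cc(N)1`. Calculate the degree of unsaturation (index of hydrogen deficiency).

7

Atom tally by fragment:
  naphthalene ring system core → C:10 H:8
  (− 1 ring H displaced by substituents)
  + NH2 → N:1 H:2
Element totals:
  C: 10
  H: 9
  N: 1
Molecular formula: C10H9N.
DoU = (2C + 2 + N − H − X) / 2 = (2·10 + 2 + 1 − 9 − 0) / 2 = 7.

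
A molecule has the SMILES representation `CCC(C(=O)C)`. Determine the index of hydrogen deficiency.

1

Atom tally by fragment:
  CH3 → C:1 H:3
  CH2 → C:1 H:2
  CH2COCH3 → C:3 H:5 O:1
Element totals:
  C: 5
  H: 10
  O: 1
Molecular formula: C5H10O.
DoU = (2C + 2 + N − H − X) / 2 = (2·5 + 2 + 0 − 10 − 0) / 2 = 1.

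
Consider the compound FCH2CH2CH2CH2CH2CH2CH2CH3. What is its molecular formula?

C8H17F

Element totals:
  C: 8
  H: 17
  F: 1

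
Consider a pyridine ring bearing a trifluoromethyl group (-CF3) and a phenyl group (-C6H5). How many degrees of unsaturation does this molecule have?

Atom tally by fragment:
  pyridine ring core → C:5 H:5 N:1
  (− 2 ring H displaced by substituents)
  + CF3 → C:1 F:3
  + C6H5 → C:6 H:5
Element totals:
  C: 12
  H: 8
  F: 3
  N: 1
Molecular formula: C12H8F3N.
DoU = (2C + 2 + N − H − X) / 2 = (2·12 + 2 + 1 − 8 − 3) / 2 = 8.

8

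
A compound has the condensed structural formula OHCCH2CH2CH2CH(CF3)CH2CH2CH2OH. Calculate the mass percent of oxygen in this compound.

Element totals:
  C: 9
  H: 15
  F: 3
  O: 2
Molecular formula: C9H15F3O2.
Molar mass = 212.211 g/mol.
Mass from O: 2 × 15.999 = 31.998 g/mol.
%O = 31.998 / 212.211 × 100 = 15.08%.

15.08%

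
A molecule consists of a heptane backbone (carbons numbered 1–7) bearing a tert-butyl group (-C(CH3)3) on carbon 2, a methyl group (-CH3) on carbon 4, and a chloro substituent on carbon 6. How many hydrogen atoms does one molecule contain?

Atom tally by fragment:
  CH3 → C:1 H:3
  CH(C(CH3)3) → C:5 H:10
  CH2 → C:1 H:2
  CH(CH3) → C:2 H:4
  CH2 → C:1 H:2
  CH(Cl) → C:1 H:1 Cl:1
  CH3 → C:1 H:3
Element totals:
  C: 12
  H: 25
  Cl: 1

25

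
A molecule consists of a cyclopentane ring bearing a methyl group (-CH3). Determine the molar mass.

Atom tally by fragment:
  cyclopentane ring core → C:5 H:10
  (− 1 ring H displaced by substituents)
  + CH3 → C:1 H:3
Element totals:
  C: 6
  H: 12
Molecular formula: C6H12.
  M = 6(12.011) + 12(1.008)
    = 72.066 + 12.096 = 84.162

84.16 g/mol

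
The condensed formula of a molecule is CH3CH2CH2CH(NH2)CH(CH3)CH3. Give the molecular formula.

Element totals:
  C: 7
  H: 17
  N: 1

C7H17N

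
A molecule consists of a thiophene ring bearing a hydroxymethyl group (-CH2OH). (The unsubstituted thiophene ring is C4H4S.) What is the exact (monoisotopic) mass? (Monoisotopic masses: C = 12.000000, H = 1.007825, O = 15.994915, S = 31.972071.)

114.0139

Atom tally by fragment:
  thiophene ring core → C:4 H:4 S:1
  (− 1 ring H displaced by substituents)
  + CH2OH → C:1 H:3 O:1
Element totals:
  C: 5
  H: 6
  O: 1
  S: 1
Molecular formula: C5H6OS.
  M = 5(12.0) + 6(1.007825) + 15.994915 + 31.972071
    = 60.000000 + 6.046950 + 15.994915 + 31.972071 = 114.013936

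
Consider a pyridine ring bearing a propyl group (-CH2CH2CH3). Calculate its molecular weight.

Atom tally by fragment:
  pyridine ring core → C:5 H:5 N:1
  (− 1 ring H displaced by substituents)
  + CH2CH2CH3 → C:3 H:7
Element totals:
  C: 8
  H: 11
  N: 1
Molecular formula: C8H11N.
  M = 8(12.011) + 11(1.008) + 14.007
    = 96.088 + 11.088 + 14.007 = 121.183

121.18 g/mol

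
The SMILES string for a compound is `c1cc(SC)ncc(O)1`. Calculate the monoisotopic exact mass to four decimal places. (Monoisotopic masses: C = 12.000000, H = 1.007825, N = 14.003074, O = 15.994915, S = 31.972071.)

Atom tally by fragment:
  pyridine ring core → C:5 H:5 N:1
  (− 2 ring H displaced by substituents)
  + SCH3 → C:1 H:3 S:1
  + OH → O:1 H:1
Element totals:
  C: 6
  H: 7
  N: 1
  O: 1
  S: 1
Molecular formula: C6H7NOS.
  M = 6(12.0) + 7(1.007825) + 14.003074 + 15.994915 + 31.972071
    = 72.000000 + 7.054775 + 14.003074 + 15.994915 + 31.972071 = 141.024835

141.0248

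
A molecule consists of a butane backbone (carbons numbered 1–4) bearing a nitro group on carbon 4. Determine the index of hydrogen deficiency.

Atom tally by fragment:
  CH3 → C:1 H:3
  CH2 → C:1 H:2
  CH2 → C:1 H:2
  CH2NO2 → C:1 H:2 N:1 O:2
Element totals:
  C: 4
  H: 9
  N: 1
  O: 2
Molecular formula: C4H9NO2.
DoU = (2C + 2 + N − H − X) / 2 = (2·4 + 2 + 1 − 9 − 0) / 2 = 1.

1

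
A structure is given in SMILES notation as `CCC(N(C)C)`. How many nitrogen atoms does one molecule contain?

1

Atom tally by fragment:
  CH3 → C:1 H:3
  CH2 → C:1 H:2
  CH2N(CH3)2 → C:3 H:8 N:1
Element totals:
  C: 5
  H: 13
  N: 1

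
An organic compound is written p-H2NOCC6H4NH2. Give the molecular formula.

C7H8N2O

Atom tally by fragment:
  benzene ring core → C:6 H:6
  (− 2 ring H displaced by substituents)
  + CONH2 → C:1 H:2 O:1 N:1
  + NH2 → N:1 H:2
Element totals:
  C: 7
  H: 8
  N: 2
  O: 1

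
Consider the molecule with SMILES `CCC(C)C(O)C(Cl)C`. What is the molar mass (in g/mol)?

150.65 g/mol

Atom tally by fragment:
  CH3 → C:1 H:3
  CH2 → C:1 H:2
  CH(CH3) → C:2 H:4
  CH(OH) → C:1 H:2 O:1
  CH(Cl) → C:1 H:1 Cl:1
  CH3 → C:1 H:3
Element totals:
  C: 7
  H: 15
  Cl: 1
  O: 1
Molecular formula: C7H15ClO.
  M = 7(12.011) + 15(1.008) + 35.45 + 15.999
    = 84.077 + 15.120 + 35.450 + 15.999 = 150.646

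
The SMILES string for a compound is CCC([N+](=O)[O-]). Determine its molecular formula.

Atom tally by fragment:
  CH3 → C:1 H:3
  CH2 → C:1 H:2
  CH2NO2 → C:1 H:2 N:1 O:2
Element totals:
  C: 3
  H: 7
  N: 1
  O: 2

C3H7NO2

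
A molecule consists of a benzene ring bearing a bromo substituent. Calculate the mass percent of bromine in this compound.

50.89%

Atom tally by fragment:
  benzene ring core → C:6 H:6
  (− 1 ring H displaced by substituents)
  + Br → Br:1
Element totals:
  C: 6
  H: 5
  Br: 1
Molecular formula: C6H5Br.
Molar mass = 157.010 g/mol.
Mass from Br: 1 × 79.904 = 79.904 g/mol.
%Br = 79.904 / 157.010 × 100 = 50.89%.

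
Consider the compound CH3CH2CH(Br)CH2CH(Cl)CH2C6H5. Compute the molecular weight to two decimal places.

275.61 g/mol

Atom tally by fragment:
  CH3 → C:1 H:3
  CH2 → C:1 H:2
  CH(Br) → C:1 H:1 Br:1
  CH2 → C:1 H:2
  CH(Cl) → C:1 H:1 Cl:1
  CH2C6H5 → C:7 H:7
Element totals:
  C: 12
  H: 16
  Br: 1
  Cl: 1
Molecular formula: C12H16BrCl.
  M = 12(12.011) + 16(1.008) + 79.904 + 35.45
    = 144.132 + 16.128 + 79.904 + 35.450 = 275.614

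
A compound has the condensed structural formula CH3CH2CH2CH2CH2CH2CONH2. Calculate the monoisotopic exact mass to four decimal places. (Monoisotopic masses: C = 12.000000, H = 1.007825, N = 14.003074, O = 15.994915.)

129.1154

Atom tally by fragment:
  CH3 → C:1 H:3
  CH2 → C:1 H:2
  CH2 → C:1 H:2
  CH2 → C:1 H:2
  CH2 → C:1 H:2
  CH2CONH2 → C:2 H:4 O:1 N:1
Element totals:
  C: 7
  H: 15
  N: 1
  O: 1
Molecular formula: C7H15NO.
  M = 7(12.0) + 15(1.007825) + 14.003074 + 15.994915
    = 84.000000 + 15.117375 + 14.003074 + 15.994915 = 129.115364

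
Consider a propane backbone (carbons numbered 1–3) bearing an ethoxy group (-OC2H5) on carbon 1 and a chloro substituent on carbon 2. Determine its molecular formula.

Atom tally by fragment:
  C2H5OCH2 → C:3 H:7 O:1
  CH(Cl) → C:1 H:1 Cl:1
  CH3 → C:1 H:3
Element totals:
  C: 5
  H: 11
  Cl: 1
  O: 1

C5H11ClO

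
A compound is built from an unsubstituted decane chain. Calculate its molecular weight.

Atom tally by fragment:
  CH3 → C:1 H:3
  CH2 → C:1 H:2
  CH2 → C:1 H:2
  CH2 → C:1 H:2
  CH2 → C:1 H:2
  CH2 → C:1 H:2
  CH2 → C:1 H:2
  CH2 → C:1 H:2
  CH2 → C:1 H:2
  CH3 → C:1 H:3
Element totals:
  C: 10
  H: 22
Molecular formula: C10H22.
  M = 10(12.011) + 22(1.008)
    = 120.110 + 22.176 = 142.286

142.29 g/mol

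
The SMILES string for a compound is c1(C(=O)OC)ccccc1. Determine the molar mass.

Atom tally by fragment:
  benzene ring core → C:6 H:6
  (− 1 ring H displaced by substituents)
  + COOCH3 → C:2 H:3 O:2
Element totals:
  C: 8
  H: 8
  O: 2
Molecular formula: C8H8O2.
  M = 8(12.011) + 8(1.008) + 2(15.999)
    = 96.088 + 8.064 + 31.998 = 136.150

136.15 g/mol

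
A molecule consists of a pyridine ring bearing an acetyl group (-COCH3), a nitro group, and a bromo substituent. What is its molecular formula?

Atom tally by fragment:
  pyridine ring core → C:5 H:5 N:1
  (− 3 ring H displaced by substituents)
  + COCH3 → C:2 H:3 O:1
  + NO2 → N:1 O:2
  + Br → Br:1
Element totals:
  C: 7
  H: 5
  Br: 1
  N: 2
  O: 3

C7H5BrN2O3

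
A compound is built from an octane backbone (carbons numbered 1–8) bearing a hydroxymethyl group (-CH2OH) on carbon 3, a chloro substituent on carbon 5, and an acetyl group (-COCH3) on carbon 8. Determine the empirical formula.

Atom tally by fragment:
  CH3 → C:1 H:3
  CH2 → C:1 H:2
  CH(CH2OH) → C:2 H:4 O:1
  CH2 → C:1 H:2
  CH(Cl) → C:1 H:1 Cl:1
  CH2 → C:1 H:2
  CH2 → C:1 H:2
  CH2COCH3 → C:3 H:5 O:1
Element totals:
  C: 11
  H: 21
  Cl: 1
  O: 2
Molecular formula: C11H21ClO2.
gcd of subscripts (11, 1, 21, 2) = 1, so the empirical formula equals the molecular formula.

C11H21ClO2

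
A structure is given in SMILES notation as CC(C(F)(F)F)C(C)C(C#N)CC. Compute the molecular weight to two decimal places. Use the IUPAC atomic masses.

193.21 g/mol

Atom tally by fragment:
  CH3 → C:1 H:3
  CH(CF3) → C:2 H:1 F:3
  CH(CH3) → C:2 H:4
  CH(CN) → C:2 H:1 N:1
  CH2 → C:1 H:2
  CH3 → C:1 H:3
Element totals:
  C: 9
  H: 14
  F: 3
  N: 1
Molecular formula: C9H14F3N.
  M = 9(12.011) + 14(1.008) + 3(18.998) + 14.007
    = 108.099 + 14.112 + 56.994 + 14.007 = 193.212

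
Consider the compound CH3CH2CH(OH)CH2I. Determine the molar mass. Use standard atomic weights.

Atom tally by fragment:
  CH3 → C:1 H:3
  CH2 → C:1 H:2
  CH(OH) → C:1 H:2 O:1
  CH2I → C:1 H:2 I:1
Element totals:
  C: 4
  H: 9
  I: 1
  O: 1
Molecular formula: C4H9IO.
  M = 4(12.011) + 9(1.008) + 126.904 + 15.999
    = 48.044 + 9.072 + 126.904 + 15.999 = 200.019

200.02 g/mol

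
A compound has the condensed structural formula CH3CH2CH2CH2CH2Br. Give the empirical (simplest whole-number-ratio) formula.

C5H11Br

Atom tally by fragment:
  CH3 → C:1 H:3
  CH2 → C:1 H:2
  CH2 → C:1 H:2
  CH2 → C:1 H:2
  CH2Br → C:1 H:2 Br:1
Element totals:
  C: 5
  H: 11
  Br: 1
Molecular formula: C5H11Br.
gcd of subscripts (1, 5, 11) = 1, so the empirical formula equals the molecular formula.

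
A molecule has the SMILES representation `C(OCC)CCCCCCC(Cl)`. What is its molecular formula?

Atom tally by fragment:
  C2H5OCH2 → C:3 H:7 O:1
  CH2 → C:1 H:2
  CH2 → C:1 H:2
  CH2 → C:1 H:2
  CH2 → C:1 H:2
  CH2 → C:1 H:2
  CH2 → C:1 H:2
  CH2Cl → C:1 H:2 Cl:1
Element totals:
  C: 10
  H: 21
  Cl: 1
  O: 1

C10H21ClO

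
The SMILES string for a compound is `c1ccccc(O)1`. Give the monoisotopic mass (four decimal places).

94.0419

Atom tally by fragment:
  benzene ring core → C:6 H:6
  (− 1 ring H displaced by substituents)
  + OH → O:1 H:1
Element totals:
  C: 6
  H: 6
  O: 1
Molecular formula: C6H6O.
  M = 6(12.0) + 6(1.007825) + 15.994915
    = 72.000000 + 6.046950 + 15.994915 = 94.041865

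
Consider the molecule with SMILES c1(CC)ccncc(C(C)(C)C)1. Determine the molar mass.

Atom tally by fragment:
  pyridine ring core → C:5 H:5 N:1
  (− 2 ring H displaced by substituents)
  + C2H5 → C:2 H:5
  + C(CH3)3 → C:4 H:9
Element totals:
  C: 11
  H: 17
  N: 1
Molecular formula: C11H17N.
  M = 11(12.011) + 17(1.008) + 14.007
    = 132.121 + 17.136 + 14.007 = 163.264

163.26 g/mol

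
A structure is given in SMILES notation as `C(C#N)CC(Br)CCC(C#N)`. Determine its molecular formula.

C8H11BrN2

Atom tally by fragment:
  NCCH2 → C:2 H:2 N:1
  CH2 → C:1 H:2
  CH(Br) → C:1 H:1 Br:1
  CH2 → C:1 H:2
  CH2 → C:1 H:2
  CH2CN → C:2 H:2 N:1
Element totals:
  C: 8
  H: 11
  Br: 1
  N: 2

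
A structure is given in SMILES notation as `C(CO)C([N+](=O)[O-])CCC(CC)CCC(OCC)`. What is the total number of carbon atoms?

Atom tally by fragment:
  HOCH2CH2 → C:2 H:5 O:1
  CH(NO2) → C:1 H:1 N:1 O:2
  CH2 → C:1 H:2
  CH2 → C:1 H:2
  CH(C2H5) → C:3 H:6
  CH2 → C:1 H:2
  CH2 → C:1 H:2
  CH2OC2H5 → C:3 H:7 O:1
Element totals:
  C: 13
  H: 27
  N: 1
  O: 4

13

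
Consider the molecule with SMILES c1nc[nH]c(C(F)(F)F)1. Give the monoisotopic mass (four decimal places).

Atom tally by fragment:
  imidazole ring core → C:3 H:4 N:2
  (− 1 ring H displaced by substituents)
  + CF3 → C:1 F:3
Element totals:
  C: 4
  H: 3
  F: 3
  N: 2
Molecular formula: C4H3F3N2.
  M = 4(12.0) + 3(1.007825) + 3(18.998403) + 2(14.003074)
    = 48.000000 + 3.023475 + 56.995209 + 28.006148 = 136.024832

136.0248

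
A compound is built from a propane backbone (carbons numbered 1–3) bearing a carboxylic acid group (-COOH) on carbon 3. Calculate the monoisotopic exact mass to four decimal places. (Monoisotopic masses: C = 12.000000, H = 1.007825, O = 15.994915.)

88.0524

Atom tally by fragment:
  CH3 → C:1 H:3
  CH2 → C:1 H:2
  CH2COOH → C:2 H:3 O:2
Element totals:
  C: 4
  H: 8
  O: 2
Molecular formula: C4H8O2.
  M = 4(12.0) + 8(1.007825) + 2(15.994915)
    = 48.000000 + 8.062600 + 31.989830 = 88.052430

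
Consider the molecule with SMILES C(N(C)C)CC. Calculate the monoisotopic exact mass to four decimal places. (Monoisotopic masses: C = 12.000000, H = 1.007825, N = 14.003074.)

87.1048

Atom tally by fragment:
  (CH3)2NCH2 → C:3 H:8 N:1
  CH2 → C:1 H:2
  CH3 → C:1 H:3
Element totals:
  C: 5
  H: 13
  N: 1
Molecular formula: C5H13N.
  M = 5(12.0) + 13(1.007825) + 14.003074
    = 60.000000 + 13.101725 + 14.003074 = 87.104799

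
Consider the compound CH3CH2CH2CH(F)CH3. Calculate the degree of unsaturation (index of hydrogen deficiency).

0

Atom tally by fragment:
  CH3 → C:1 H:3
  CH2 → C:1 H:2
  CH2 → C:1 H:2
  CH(F) → C:1 H:1 F:1
  CH3 → C:1 H:3
Element totals:
  C: 5
  H: 11
  F: 1
Molecular formula: C5H11F.
DoU = (2C + 2 + N − H − X) / 2 = (2·5 + 2 + 0 − 11 − 1) / 2 = 0.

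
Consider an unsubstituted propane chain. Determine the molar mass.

44.10 g/mol

Atom tally by fragment:
  CH3 → C:1 H:3
  CH2 → C:1 H:2
  CH3 → C:1 H:3
Element totals:
  C: 3
  H: 8
Molecular formula: C3H8.
  M = 3(12.011) + 8(1.008)
    = 36.033 + 8.064 = 44.097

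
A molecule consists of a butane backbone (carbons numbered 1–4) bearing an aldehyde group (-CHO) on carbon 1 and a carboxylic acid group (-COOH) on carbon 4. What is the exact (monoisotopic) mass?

Atom tally by fragment:
  OHCCH2 → C:2 H:3 O:1
  CH2 → C:1 H:2
  CH2 → C:1 H:2
  CH2COOH → C:2 H:3 O:2
Element totals:
  C: 6
  H: 10
  O: 3
Molecular formula: C6H10O3.
  M = 6(12.0) + 10(1.007825) + 3(15.994915)
    = 72.000000 + 10.078250 + 47.984745 = 130.062995

130.0630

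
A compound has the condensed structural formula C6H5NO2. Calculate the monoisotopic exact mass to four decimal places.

123.0320

Atom tally by fragment:
  benzene ring core → C:6 H:6
  (− 1 ring H displaced by substituents)
  + NO2 → N:1 O:2
Element totals:
  C: 6
  H: 5
  N: 1
  O: 2
Molecular formula: C6H5NO2.
  M = 6(12.0) + 5(1.007825) + 14.003074 + 2(15.994915)
    = 72.000000 + 5.039125 + 14.003074 + 31.989830 = 123.032029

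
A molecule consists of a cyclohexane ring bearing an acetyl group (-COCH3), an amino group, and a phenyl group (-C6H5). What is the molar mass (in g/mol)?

Atom tally by fragment:
  cyclohexane ring core → C:6 H:12
  (− 3 ring H displaced by substituents)
  + COCH3 → C:2 H:3 O:1
  + NH2 → N:1 H:2
  + C6H5 → C:6 H:5
Element totals:
  C: 14
  H: 19
  N: 1
  O: 1
Molecular formula: C14H19NO.
  M = 14(12.011) + 19(1.008) + 14.007 + 15.999
    = 168.154 + 19.152 + 14.007 + 15.999 = 217.312

217.31 g/mol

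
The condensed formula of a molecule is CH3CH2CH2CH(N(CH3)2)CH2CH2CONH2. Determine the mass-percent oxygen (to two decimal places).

Atom tally by fragment:
  CH3 → C:1 H:3
  CH2 → C:1 H:2
  CH2 → C:1 H:2
  CH(N(CH3)2) → C:3 H:7 N:1
  CH2 → C:1 H:2
  CH2CONH2 → C:2 H:4 O:1 N:1
Element totals:
  C: 9
  H: 20
  N: 2
  O: 1
Molecular formula: C9H20N2O.
Molar mass = 172.272 g/mol.
Mass from O: 1 × 15.999 = 15.999 g/mol.
%O = 15.999 / 172.272 × 100 = 9.29%.

9.29%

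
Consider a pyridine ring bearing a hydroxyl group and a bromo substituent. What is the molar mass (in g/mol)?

Atom tally by fragment:
  pyridine ring core → C:5 H:5 N:1
  (− 2 ring H displaced by substituents)
  + OH → O:1 H:1
  + Br → Br:1
Element totals:
  C: 5
  H: 4
  Br: 1
  N: 1
  O: 1
Molecular formula: C5H4BrNO.
  M = 5(12.011) + 4(1.008) + 79.904 + 14.007 + 15.999
    = 60.055 + 4.032 + 79.904 + 14.007 + 15.999 = 173.997

174.00 g/mol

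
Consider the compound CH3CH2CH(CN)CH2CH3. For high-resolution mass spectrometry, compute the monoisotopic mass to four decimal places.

97.0891

Element totals:
  C: 6
  H: 11
  N: 1
Molecular formula: C6H11N.
  M = 6(12.0) + 11(1.007825) + 14.003074
    = 72.000000 + 11.086075 + 14.003074 = 97.089149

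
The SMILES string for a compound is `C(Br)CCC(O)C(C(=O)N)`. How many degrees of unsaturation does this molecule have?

Atom tally by fragment:
  BrCH2 → C:1 H:2 Br:1
  CH2 → C:1 H:2
  CH2 → C:1 H:2
  CH(OH) → C:1 H:2 O:1
  CH2CONH2 → C:2 H:4 O:1 N:1
Element totals:
  C: 6
  H: 12
  Br: 1
  N: 1
  O: 2
Molecular formula: C6H12BrNO2.
DoU = (2C + 2 + N − H − X) / 2 = (2·6 + 2 + 1 − 12 − 1) / 2 = 1.

1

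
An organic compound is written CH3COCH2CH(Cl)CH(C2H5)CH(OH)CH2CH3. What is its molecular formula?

C10H19ClO2

Element totals:
  C: 10
  H: 19
  Cl: 1
  O: 2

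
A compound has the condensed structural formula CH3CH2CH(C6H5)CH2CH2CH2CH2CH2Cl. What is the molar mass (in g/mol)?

Element totals:
  C: 14
  H: 21
  Cl: 1
Molecular formula: C14H21Cl.
  M = 14(12.011) + 21(1.008) + 35.45
    = 168.154 + 21.168 + 35.450 = 224.772

224.77 g/mol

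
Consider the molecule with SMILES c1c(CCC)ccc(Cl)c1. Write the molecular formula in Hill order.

C9H11Cl

Atom tally by fragment:
  benzene ring core → C:6 H:6
  (− 2 ring H displaced by substituents)
  + CH2CH2CH3 → C:3 H:7
  + Cl → Cl:1
Element totals:
  C: 9
  H: 11
  Cl: 1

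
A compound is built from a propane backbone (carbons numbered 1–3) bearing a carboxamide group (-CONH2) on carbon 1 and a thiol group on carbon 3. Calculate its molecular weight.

Atom tally by fragment:
  H2NOCCH2 → C:2 H:4 O:1 N:1
  CH2 → C:1 H:2
  CH2SH → C:1 H:3 S:1
Element totals:
  C: 4
  H: 9
  N: 1
  O: 1
  S: 1
Molecular formula: C4H9NOS.
  M = 4(12.011) + 9(1.008) + 14.007 + 15.999 + 32.06
    = 48.044 + 9.072 + 14.007 + 15.999 + 32.060 = 119.182

119.18 g/mol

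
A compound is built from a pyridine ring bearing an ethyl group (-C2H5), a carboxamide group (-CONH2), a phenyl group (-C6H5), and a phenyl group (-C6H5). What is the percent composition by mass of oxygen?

Atom tally by fragment:
  pyridine ring core → C:5 H:5 N:1
  (− 4 ring H displaced by substituents)
  + C2H5 → C:2 H:5
  + CONH2 → C:1 H:2 O:1 N:1
  + C6H5 → C:6 H:5
  + C6H5 → C:6 H:5
Element totals:
  C: 20
  H: 18
  N: 2
  O: 1
Molecular formula: C20H18N2O.
Molar mass = 302.377 g/mol.
Mass from O: 1 × 15.999 = 15.999 g/mol.
%O = 15.999 / 302.377 × 100 = 5.29%.

5.29%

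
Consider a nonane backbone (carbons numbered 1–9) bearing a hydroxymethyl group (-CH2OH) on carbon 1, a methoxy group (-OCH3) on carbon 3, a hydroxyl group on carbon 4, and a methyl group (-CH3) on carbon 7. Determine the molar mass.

Atom tally by fragment:
  HOCH2CH2 → C:2 H:5 O:1
  CH2 → C:1 H:2
  CH(OCH3) → C:2 H:4 O:1
  CH(OH) → C:1 H:2 O:1
  CH2 → C:1 H:2
  CH2 → C:1 H:2
  CH(CH3) → C:2 H:4
  CH2 → C:1 H:2
  CH3 → C:1 H:3
Element totals:
  C: 12
  H: 26
  O: 3
Molecular formula: C12H26O3.
  M = 12(12.011) + 26(1.008) + 3(15.999)
    = 144.132 + 26.208 + 47.997 = 218.337

218.34 g/mol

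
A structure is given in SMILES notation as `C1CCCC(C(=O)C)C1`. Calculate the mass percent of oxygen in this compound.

12.68%

Atom tally by fragment:
  cyclohexane ring core → C:6 H:12
  (− 1 ring H displaced by substituents)
  + COCH3 → C:2 H:3 O:1
Element totals:
  C: 8
  H: 14
  O: 1
Molecular formula: C8H14O.
Molar mass = 126.199 g/mol.
Mass from O: 1 × 15.999 = 15.999 g/mol.
%O = 15.999 / 126.199 × 100 = 12.68%.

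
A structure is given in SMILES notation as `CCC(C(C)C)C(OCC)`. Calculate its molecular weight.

144.26 g/mol

Atom tally by fragment:
  CH3 → C:1 H:3
  CH2 → C:1 H:2
  CH(CH(CH3)2) → C:4 H:8
  CH2OC2H5 → C:3 H:7 O:1
Element totals:
  C: 9
  H: 20
  O: 1
Molecular formula: C9H20O.
  M = 9(12.011) + 20(1.008) + 15.999
    = 108.099 + 20.160 + 15.999 = 144.258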